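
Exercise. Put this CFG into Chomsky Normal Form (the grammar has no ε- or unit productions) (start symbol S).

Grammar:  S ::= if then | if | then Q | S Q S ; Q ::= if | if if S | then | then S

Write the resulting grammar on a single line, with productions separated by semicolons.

Introduce a nonterminal for each terminal appearing in a rule of length ≥ 2: X1 → if, X2 → then.
Binarize each right-hand side of length ≥ 3 by chaining fresh nonterminals (Y1, Y2, …): affected rules were S → S Q S; Q → X1 X1 S.

S ::= X1 X2 | if | X2 Q | S Y1; Q ::= if | X1 Y2 | then | X2 S; X1 ::= if; X2 ::= then; Y1 ::= Q S; Y2 ::= X1 S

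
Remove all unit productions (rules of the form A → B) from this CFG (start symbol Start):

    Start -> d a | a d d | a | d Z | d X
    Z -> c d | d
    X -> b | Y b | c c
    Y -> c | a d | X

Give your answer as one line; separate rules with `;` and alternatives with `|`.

Unit pairs: Y ⇒* {X}.
For each unit pair (A, B), copy every non-unit production of B to A, then drop all unit productions.

Start -> d a | a d d | a | d Z | d X; Z -> c d | d; X -> b | Y b | c c; Y -> b | Y b | c c | c | a d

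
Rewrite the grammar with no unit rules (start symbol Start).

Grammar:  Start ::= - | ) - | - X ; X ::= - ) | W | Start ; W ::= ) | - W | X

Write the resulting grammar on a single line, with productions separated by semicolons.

Start ::= - | ) - | - X; X ::= - | ) - | - X | - ) | ) | - W; W ::= - | ) - | - X | - ) | ) | - W

Unit pairs: W ⇒* {Start, X}; X ⇒* {Start, W}.
Replace each nonterminal's rules with the union of the non-unit rules of every nonterminal it unit-derives.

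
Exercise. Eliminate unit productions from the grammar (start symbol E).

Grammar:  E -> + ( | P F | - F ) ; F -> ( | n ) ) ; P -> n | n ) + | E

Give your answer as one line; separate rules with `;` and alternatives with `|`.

Unit pairs: P ⇒* {E}.
Replace each nonterminal's rules with the union of the non-unit rules of every nonterminal it unit-derives.

E -> + ( | P F | - F ); F -> ( | n ) ); P -> + ( | P F | - F ) | n | n ) +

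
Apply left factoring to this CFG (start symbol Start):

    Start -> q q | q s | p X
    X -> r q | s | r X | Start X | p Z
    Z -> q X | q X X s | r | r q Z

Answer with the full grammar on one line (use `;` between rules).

Start has alternatives sharing prefix 'q': factor to Start → q Start1 with Start1 → q | s.
X has alternatives sharing prefix 'r': factor to X → r X1 with X1 → q | X.
Z has alternatives sharing prefix 'q X': factor to Z → q X Z1 with Z1 → ε | X s.
Z has alternatives sharing prefix 'r': factor to Z → r Z2 with Z2 → ε | q Z.

Start -> p X | q Start1; X -> s | Start X | p Z | r X1; Z -> q X Z1 | r Z2; Start1 -> q | s; X1 -> q | X; Z1 -> ε | X s; Z2 -> ε | q Z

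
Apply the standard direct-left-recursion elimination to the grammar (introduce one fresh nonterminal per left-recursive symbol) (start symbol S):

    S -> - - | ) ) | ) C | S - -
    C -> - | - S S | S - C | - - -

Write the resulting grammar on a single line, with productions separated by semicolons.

S -> - - S' | ) ) S' | ) C S'; C -> - | - S S | S - C | - - -; S' -> - - S' | ε

Directly left-recursive nonterminal: S.
For S: α = {- -}, β = {- -, ) ), ) C}. Rewrite as S → β S' and S' → α S' | ε.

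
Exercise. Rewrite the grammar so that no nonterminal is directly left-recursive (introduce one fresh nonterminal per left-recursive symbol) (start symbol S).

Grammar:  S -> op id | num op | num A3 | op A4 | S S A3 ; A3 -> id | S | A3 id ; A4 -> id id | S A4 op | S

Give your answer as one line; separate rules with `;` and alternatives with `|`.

Left recursion appears on S, A3.
For S: α = {S A3}, β = {op id, num op, num A3, op A4}. Rewrite as S → β S' and S' → α S' | ε.
For A3: α = {id}, β = {id, S}. Rewrite as A3 → β A3' and A3' → α A3' | ε.

S -> op id S' | num op S' | num A3 S' | op A4 S'; A3 -> id A3' | S A3'; A4 -> id id | S A4 op | S; S' -> S A3 S' | ε; A3' -> id A3' | ε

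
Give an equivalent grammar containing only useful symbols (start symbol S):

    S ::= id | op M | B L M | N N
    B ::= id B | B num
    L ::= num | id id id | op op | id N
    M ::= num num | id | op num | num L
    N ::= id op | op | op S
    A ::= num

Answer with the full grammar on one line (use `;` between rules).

S ::= id | op M | N N; L ::= num | id id id | op op | id N; M ::= num num | id | op num | num L; N ::= id op | op | op S

Generating nonterminals: {A, L, M, N, S}.
Reachable from S after that: {L, M, N, S}.
Removed useless symbols: {A, B} and every production mentioning them.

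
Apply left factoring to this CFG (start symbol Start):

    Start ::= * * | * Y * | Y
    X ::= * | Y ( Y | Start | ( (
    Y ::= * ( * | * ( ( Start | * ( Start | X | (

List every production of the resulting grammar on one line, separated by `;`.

Start has alternatives sharing prefix '*': factor to Start → * Start1 with Start1 → * | Y *.
Y has alternatives sharing prefix '* (': factor to Y → * ( Y1 with Y1 → * | ( Start | Start.

Start ::= Y | * Start1; X ::= * | Y ( Y | Start | ( (; Y ::= X | ( | * ( Y1; Start1 ::= * | Y *; Y1 ::= * | ( Start | Start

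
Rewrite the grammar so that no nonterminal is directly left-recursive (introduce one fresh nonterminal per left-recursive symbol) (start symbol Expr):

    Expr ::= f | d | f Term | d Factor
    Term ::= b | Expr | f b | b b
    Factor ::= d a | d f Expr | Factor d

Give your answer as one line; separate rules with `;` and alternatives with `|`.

Expr ::= f | d | f Term | d Factor; Term ::= b | Expr | f b | b b; Factor ::= d a Factor1 | d f Expr Factor1; Factor1 ::= d Factor1 | ε

Directly left-recursive nonterminal: Factor.
For Factor: α = {d}, β = {d a, d f Expr}. Rewrite as Factor → β Factor1 and Factor1 → α Factor1 | ε.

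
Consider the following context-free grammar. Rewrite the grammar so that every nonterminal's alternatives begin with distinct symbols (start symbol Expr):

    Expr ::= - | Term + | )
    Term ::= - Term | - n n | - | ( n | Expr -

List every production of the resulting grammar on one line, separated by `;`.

Term has alternatives sharing prefix '-': factor to Term → - Term1 with Term1 → Term | n n | ε.

Expr ::= - | Term + | ); Term ::= ( n | Expr - | - Term1; Term1 ::= Term | n n | ε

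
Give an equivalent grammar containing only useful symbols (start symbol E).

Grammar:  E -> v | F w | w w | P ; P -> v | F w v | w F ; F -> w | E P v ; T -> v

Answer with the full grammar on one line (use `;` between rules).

Generating nonterminals: {E, F, P, T}.
Reachable from E after that: {E, F, P}.
Removed useless symbols: {T} and every production mentioning them.

E -> v | F w | w w | P; P -> v | F w v | w F; F -> w | E P v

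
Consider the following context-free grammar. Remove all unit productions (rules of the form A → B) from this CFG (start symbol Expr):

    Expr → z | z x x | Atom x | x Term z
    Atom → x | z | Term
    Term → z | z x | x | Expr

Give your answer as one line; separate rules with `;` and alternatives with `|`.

Expr → z | z x x | Atom x | x Term z; Atom → z | z x | x | z x x | Atom x | x Term z; Term → z | z x | x | z x x | Atom x | x Term z

Unit pairs: Atom ⇒* {Expr, Term}; Term ⇒* {Expr}.
For every A with A ⇒* B via unit rules, add B's non-unit alternatives to A; then delete every rule of the form X → Y.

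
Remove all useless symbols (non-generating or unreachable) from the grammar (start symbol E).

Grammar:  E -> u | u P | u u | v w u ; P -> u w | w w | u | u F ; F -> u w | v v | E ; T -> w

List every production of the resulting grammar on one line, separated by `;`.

E -> u | u P | u u | v w u; P -> u w | w w | u | u F; F -> u w | v v | E

Generating nonterminals: {E, F, P, T}.
Reachable from E after that: {E, F, P}.
Removed useless symbols: {T} and every production mentioning them.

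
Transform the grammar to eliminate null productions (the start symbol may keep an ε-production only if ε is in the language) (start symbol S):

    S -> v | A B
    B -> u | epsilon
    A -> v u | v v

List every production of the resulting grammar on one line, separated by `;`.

The nullable symbols are {B}.
ε ∉ L(G), so no ε-production is kept.
Add the nullable-subset variants: S → A B gives A B | A.

S -> v | A B | A; B -> u; A -> v u | v v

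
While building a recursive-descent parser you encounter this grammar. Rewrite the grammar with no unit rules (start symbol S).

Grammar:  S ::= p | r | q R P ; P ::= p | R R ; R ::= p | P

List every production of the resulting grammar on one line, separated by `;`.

S ::= p | r | q R P; P ::= p | R R; R ::= p | R R

Unit pairs: R ⇒* {P}.
For each unit pair (A, B), copy every non-unit production of B to A, then drop all unit productions.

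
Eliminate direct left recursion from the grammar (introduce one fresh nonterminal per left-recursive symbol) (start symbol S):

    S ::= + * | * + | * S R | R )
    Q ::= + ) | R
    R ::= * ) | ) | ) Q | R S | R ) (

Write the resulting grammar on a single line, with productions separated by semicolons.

S ::= + * | * + | * S R | R ); Q ::= + ) | R; R ::= * ) R' | ) R' | ) Q R'; R' ::= S R' | ) ( R' | ε

Directly left-recursive nonterminal: R.
For R: α = {S, ) (}, β = {* ), ), ) Q}. Rewrite as R → β R' and R' → α R' | ε.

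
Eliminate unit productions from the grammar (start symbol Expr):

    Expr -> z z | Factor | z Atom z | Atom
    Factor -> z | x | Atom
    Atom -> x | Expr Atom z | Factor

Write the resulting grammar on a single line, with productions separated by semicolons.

Expr -> x | Expr Atom z | z | z z | z Atom z; Factor -> x | Expr Atom z | z; Atom -> x | Expr Atom z | z

Unit pairs: Atom ⇒* {Factor}; Expr ⇒* {Atom, Factor}; Factor ⇒* {Atom}.
For each unit pair (A, B), copy every non-unit production of B to A, then drop all unit productions.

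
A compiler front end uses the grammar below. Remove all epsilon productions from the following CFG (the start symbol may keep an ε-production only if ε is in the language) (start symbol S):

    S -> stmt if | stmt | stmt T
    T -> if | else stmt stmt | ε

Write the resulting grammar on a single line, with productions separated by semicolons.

The nullable symbols are {T}.
ε ∉ L(G), so no ε-production is kept.

S -> stmt if | stmt | stmt T; T -> if | else stmt stmt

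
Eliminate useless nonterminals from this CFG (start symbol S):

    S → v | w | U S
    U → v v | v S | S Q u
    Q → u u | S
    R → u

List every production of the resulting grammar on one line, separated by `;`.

Generating nonterminals: {Q, R, S, U}.
Reachable from S after that: {Q, S, U}.
Removed useless symbols: {R} and every production mentioning them.

S → v | w | U S; U → v v | v S | S Q u; Q → u u | S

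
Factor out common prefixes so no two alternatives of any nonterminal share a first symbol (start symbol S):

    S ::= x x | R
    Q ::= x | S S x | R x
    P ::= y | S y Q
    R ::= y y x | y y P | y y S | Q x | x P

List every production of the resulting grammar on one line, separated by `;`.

R has alternatives sharing prefix 'y y': factor to R → y y R' with R' → x | P | S.

S ::= x x | R; Q ::= x | S S x | R x; P ::= y | S y Q; R ::= Q x | x P | y y R'; R' ::= x | P | S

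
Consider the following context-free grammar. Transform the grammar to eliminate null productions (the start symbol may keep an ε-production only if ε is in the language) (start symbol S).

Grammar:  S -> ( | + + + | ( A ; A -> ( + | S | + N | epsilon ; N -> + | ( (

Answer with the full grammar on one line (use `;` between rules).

S -> ( | + + + | ( A; A -> ( + | S | + N; N -> + | ( (

Nullable set = {A}.
ε ∉ L(G), so no ε-production is kept.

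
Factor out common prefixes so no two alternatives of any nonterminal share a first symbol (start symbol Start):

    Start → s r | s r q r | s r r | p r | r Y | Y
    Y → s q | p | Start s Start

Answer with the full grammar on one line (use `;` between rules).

Start → p r | r Y | Y | s r Start1; Y → s q | p | Start s Start; Start1 → ε | q r | r

Start has alternatives sharing prefix 's r': factor to Start → s r Start1 with Start1 → ε | q r | r.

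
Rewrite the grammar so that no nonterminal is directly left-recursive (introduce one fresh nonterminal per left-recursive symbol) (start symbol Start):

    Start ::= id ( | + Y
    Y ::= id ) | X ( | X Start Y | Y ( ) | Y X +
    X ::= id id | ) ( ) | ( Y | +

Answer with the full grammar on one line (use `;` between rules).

Start ::= id ( | + Y; Y ::= id ) Y1 | X ( Y1 | X Start Y Y1; X ::= id id | ) ( ) | ( Y | +; Y1 ::= ( ) Y1 | X + Y1 | ε

Left recursion appears on Y.
For Y: α = {( ), X +}, β = {id ), X (, X Start Y}. Rewrite as Y → β Y1 and Y1 → α Y1 | ε.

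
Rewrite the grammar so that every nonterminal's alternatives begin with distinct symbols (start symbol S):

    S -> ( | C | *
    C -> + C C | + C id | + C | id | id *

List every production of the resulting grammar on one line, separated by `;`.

S -> ( | C | *; C -> + C C' | id C''; C' -> C | id | ε; C'' -> ε | *

C has alternatives sharing prefix '+ C': factor to C → + C C' with C' → C | id | ε.
C has alternatives sharing prefix 'id': factor to C → id C'' with C'' → ε | *.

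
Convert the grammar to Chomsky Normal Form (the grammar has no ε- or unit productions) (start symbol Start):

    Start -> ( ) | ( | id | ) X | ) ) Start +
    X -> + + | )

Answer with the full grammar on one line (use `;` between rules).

Introduce a nonterminal for each terminal appearing in a rule of length ≥ 2: X1 → (, X2 → ), X3 → +.
Binarize each right-hand side of length ≥ 3 by chaining fresh nonterminals (Y1, Y2, …): affected rules were Start → X2 X2 Start X3.

Start -> X1 X2 | ( | id | X2 X | X2 Y1; X -> X3 X3 | ); X1 -> (; X2 -> ); X3 -> +; Y1 -> X2 Y2; Y2 -> Start X3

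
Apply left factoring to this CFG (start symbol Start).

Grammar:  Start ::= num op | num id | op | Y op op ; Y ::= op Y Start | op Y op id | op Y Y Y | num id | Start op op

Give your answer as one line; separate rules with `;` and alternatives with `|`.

Start ::= op | Y op op | num Start1; Y ::= num id | Start op op | op Y Y1; Start1 ::= op | id; Y1 ::= Start | op id | Y Y

Start has alternatives sharing prefix 'num': factor to Start → num Start1 with Start1 → op | id.
Y has alternatives sharing prefix 'op Y': factor to Y → op Y Y1 with Y1 → Start | op id | Y Y.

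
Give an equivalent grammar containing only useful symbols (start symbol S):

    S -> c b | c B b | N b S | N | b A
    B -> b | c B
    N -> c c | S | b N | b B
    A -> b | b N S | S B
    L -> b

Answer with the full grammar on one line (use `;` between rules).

S -> c b | c B b | N b S | N | b A; B -> b | c B; N -> c c | S | b N | b B; A -> b | b N S | S B

Generating nonterminals: {A, B, L, N, S}.
Reachable from S after that: {A, B, N, S}.
Removed useless symbols: {L} and every production mentioning them.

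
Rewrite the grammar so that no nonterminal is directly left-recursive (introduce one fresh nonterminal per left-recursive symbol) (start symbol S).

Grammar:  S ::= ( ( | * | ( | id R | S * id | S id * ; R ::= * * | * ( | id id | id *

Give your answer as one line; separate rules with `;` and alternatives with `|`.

Left recursion appears on S.
For S: α = {* id, id *}, β = {( (, *, (, id R}. Rewrite as S → β S' and S' → α S' | ε.

S ::= ( ( S' | * S' | ( S' | id R S'; R ::= * * | * ( | id id | id *; S' ::= * id S' | id * S' | ε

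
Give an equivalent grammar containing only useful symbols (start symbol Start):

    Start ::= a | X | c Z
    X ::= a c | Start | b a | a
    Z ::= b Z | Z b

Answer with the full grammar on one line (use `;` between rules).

Start ::= a | X; X ::= a c | Start | b a | a

Generating nonterminals: {Start, X}.
Reachable from Start after that: {Start, X}.
Removed useless symbols: {Z} and every production mentioning them.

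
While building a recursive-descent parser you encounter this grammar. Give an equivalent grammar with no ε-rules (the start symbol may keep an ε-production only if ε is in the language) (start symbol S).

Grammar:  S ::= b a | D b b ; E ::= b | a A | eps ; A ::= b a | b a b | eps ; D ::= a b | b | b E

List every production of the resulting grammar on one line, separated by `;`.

S ::= b a | D b b; E ::= b | a A | a; A ::= b a | b a b; D ::= a b | b | b E

Nullable set = {A, E}.
ε ∉ L(G), so no ε-production is kept.
Expand every rule over subsets of its nullable positions: E → a A gives a A | a.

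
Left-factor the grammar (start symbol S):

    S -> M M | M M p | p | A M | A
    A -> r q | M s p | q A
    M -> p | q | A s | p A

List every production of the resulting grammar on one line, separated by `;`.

S has alternatives sharing prefix 'M M': factor to S → M M S' with S' → ε | p.
S has alternatives sharing prefix 'A': factor to S → A S'' with S'' → M | ε.
M has alternatives sharing prefix 'p': factor to M → p M' with M' → ε | A.

S -> p | M M S' | A S''; A -> r q | M s p | q A; M -> q | A s | p M'; S' -> eps | p; S'' -> M | eps; M' -> eps | A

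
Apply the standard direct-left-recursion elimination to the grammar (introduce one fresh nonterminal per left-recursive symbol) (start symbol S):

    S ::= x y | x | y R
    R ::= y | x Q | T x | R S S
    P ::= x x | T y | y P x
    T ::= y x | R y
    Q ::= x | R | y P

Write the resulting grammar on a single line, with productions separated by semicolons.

S ::= x y | x | y R; R ::= y R' | x Q R' | T x R'; P ::= x x | T y | y P x; T ::= y x | R y; Q ::= x | R | y P; R' ::= S S R' | ε

Left recursion appears on R.
For R: α = {S S}, β = {y, x Q, T x}. Rewrite as R → β R' and R' → α R' | ε.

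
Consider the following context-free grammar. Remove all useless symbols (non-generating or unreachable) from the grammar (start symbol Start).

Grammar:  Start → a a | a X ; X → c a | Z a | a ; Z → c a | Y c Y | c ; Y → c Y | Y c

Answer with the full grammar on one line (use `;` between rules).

Generating nonterminals: {Start, X, Z}.
Reachable from Start after that: {Start, X, Z}.
Removed useless symbols: {Y} and every production mentioning them.

Start → a a | a X; X → c a | Z a | a; Z → c a | c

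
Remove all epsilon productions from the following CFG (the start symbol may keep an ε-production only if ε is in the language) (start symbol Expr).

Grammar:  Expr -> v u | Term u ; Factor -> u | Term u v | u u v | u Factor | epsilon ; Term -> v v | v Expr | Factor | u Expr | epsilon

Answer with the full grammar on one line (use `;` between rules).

Nullable nonterminals: {Factor, Term}.
ε ∉ L(G), so no ε-production is kept.
For each production, add variants omitting each subset of nullable occurrences: Expr → Term u gives Term u | u. Factor → Term u v gives Term u v | u v.

Expr -> v u | Term u | u; Factor -> u | Term u v | u v | u u v | u Factor; Term -> v v | v Expr | Factor | u Expr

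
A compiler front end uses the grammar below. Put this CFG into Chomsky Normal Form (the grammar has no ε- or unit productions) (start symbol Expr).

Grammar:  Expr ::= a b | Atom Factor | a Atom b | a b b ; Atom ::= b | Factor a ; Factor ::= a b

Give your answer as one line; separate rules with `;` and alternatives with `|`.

Introduce a nonterminal for each terminal appearing in a rule of length ≥ 2: X1 → a, X2 → b.
Binarize each right-hand side of length ≥ 3 by chaining fresh nonterminals (Y1, Y2, …): affected rules were Expr → X1 Atom X2; Expr → X1 X2 X2.

Expr ::= X1 X2 | Atom Factor | X1 Y1 | X1 Y2; Atom ::= b | Factor X1; Factor ::= X1 X2; X1 ::= a; X2 ::= b; Y1 ::= Atom X2; Y2 ::= X2 X2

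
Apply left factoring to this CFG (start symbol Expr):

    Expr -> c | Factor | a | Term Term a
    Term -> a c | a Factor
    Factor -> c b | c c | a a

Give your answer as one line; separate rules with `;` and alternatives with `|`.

Expr -> c | Factor | a | Term Term a; Term -> a Term1; Factor -> a a | c Factor1; Term1 -> c | Factor; Factor1 -> b | c

Term has alternatives sharing prefix 'a': factor to Term → a Term1 with Term1 → c | Factor.
Factor has alternatives sharing prefix 'c': factor to Factor → c Factor1 with Factor1 → b | c.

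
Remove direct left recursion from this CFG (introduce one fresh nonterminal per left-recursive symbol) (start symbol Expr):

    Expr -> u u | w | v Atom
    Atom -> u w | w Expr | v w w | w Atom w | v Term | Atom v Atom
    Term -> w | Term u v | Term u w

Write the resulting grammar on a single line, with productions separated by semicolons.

Expr -> u u | w | v Atom; Atom -> u w Atom1 | w Expr Atom1 | v w w Atom1 | w Atom w Atom1 | v Term Atom1; Term -> w Term1; Atom1 -> v Atom Atom1 | ε; Term1 -> u v Term1 | u w Term1 | ε

Directly left-recursive nonterminals: Atom, Term.
For Atom: α = {v Atom}, β = {u w, w Expr, v w w, w Atom w, v Term}. Rewrite as Atom → β Atom1 and Atom1 → α Atom1 | ε.
For Term: α = {u v, u w}, β = {w}. Rewrite as Term → β Term1 and Term1 → α Term1 | ε.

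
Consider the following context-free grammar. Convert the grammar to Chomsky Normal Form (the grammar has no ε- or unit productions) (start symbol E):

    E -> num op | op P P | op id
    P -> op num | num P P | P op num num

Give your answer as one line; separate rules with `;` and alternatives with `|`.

Introduce a nonterminal for each terminal appearing in a rule of length ≥ 2: X1 → num, X2 → op, X3 → id.
Binarize each right-hand side of length ≥ 3 by chaining fresh nonterminals (Y1, Y2, …): affected rules were E → X2 P P; P → X1 P P; P → P X2 X1 X1.

E -> X1 X2 | X2 Y1 | X2 X3; P -> X2 X1 | X1 Y2 | P Y3; X1 -> num; X2 -> op; X3 -> id; Y1 -> P P; Y2 -> P P; Y3 -> X2 Y4; Y4 -> X1 X1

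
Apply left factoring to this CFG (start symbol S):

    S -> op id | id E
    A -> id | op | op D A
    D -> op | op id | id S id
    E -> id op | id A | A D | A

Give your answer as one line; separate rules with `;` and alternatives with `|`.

S -> op id | id E; A -> id | op A'; D -> id S id | op D'; E -> id E' | A E''; A' -> ε | D A; D' -> ε | id; E' -> op | A; E'' -> D | ε

A has alternatives sharing prefix 'op': factor to A → op A' with A' → ε | D A.
D has alternatives sharing prefix 'op': factor to D → op D' with D' → ε | id.
E has alternatives sharing prefix 'id': factor to E → id E' with E' → op | A.
E has alternatives sharing prefix 'A': factor to E → A E'' with E'' → D | ε.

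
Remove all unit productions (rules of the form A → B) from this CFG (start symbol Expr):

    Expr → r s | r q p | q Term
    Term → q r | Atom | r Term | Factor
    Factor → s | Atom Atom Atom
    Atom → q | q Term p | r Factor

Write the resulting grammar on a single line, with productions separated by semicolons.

Expr → r s | r q p | q Term; Term → q r | r Term | q | q Term p | r Factor | s | Atom Atom Atom; Factor → s | Atom Atom Atom; Atom → q | q Term p | r Factor

Unit pairs: Term ⇒* {Atom, Factor}.
For each unit pair (A, B), copy every non-unit production of B to A, then drop all unit productions.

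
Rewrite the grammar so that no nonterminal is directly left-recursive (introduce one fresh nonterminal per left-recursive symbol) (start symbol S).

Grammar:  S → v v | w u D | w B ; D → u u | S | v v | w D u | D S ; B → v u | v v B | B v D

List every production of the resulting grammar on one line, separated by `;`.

S → v v | w u D | w B; D → u u D' | S D' | v v D' | w D u D'; B → v u B' | v v B B'; D' → S D' | ε; B' → v D B' | ε

Left recursion appears on D, B.
For D: α = {S}, β = {u u, S, v v, w D u}. Rewrite as D → β D' and D' → α D' | ε.
For B: α = {v D}, β = {v u, v v B}. Rewrite as B → β B' and B' → α B' | ε.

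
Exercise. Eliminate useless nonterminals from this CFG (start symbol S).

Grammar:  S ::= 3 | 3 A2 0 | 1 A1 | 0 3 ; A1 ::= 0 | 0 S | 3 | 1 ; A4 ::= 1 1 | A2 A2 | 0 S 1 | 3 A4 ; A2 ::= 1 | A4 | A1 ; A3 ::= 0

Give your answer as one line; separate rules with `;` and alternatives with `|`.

S ::= 3 | 3 A2 0 | 1 A1 | 0 3; A1 ::= 0 | 0 S | 3 | 1; A4 ::= 1 1 | A2 A2 | 0 S 1 | 3 A4; A2 ::= 1 | A4 | A1

Generating nonterminals: {A1, A2, A3, A4, S}.
Reachable from S after that: {A1, A2, A4, S}.
Removed useless symbols: {A3} and every production mentioning them.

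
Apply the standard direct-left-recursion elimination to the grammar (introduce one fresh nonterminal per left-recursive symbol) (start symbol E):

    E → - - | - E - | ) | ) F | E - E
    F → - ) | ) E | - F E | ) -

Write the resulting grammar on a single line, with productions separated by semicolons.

Left recursion appears on E.
For E: α = {- E}, β = {- -, - E -, ), ) F}. Rewrite as E → β E' and E' → α E' | ε.

E → - - E' | - E - E' | ) E' | ) F E'; F → - ) | ) E | - F E | ) -; E' → - E E' | eps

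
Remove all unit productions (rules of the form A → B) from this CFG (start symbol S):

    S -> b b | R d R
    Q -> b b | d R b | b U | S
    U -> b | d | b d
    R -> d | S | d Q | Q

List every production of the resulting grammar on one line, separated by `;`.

S -> b b | R d R; Q -> b b | R d R | d R b | b U; U -> b | d | b d; R -> b b | d R b | b U | R d R | d | d Q

Unit pairs: Q ⇒* {S}; R ⇒* {Q, S}.
For each unit pair (A, B), copy every non-unit production of B to A, then drop all unit productions.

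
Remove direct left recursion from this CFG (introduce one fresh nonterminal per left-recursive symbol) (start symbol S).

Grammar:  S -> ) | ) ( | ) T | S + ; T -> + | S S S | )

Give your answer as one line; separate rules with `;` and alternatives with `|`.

S -> ) S' | ) ( S' | ) T S'; T -> + | S S S | ); S' -> + S' | ε

Directly left-recursive nonterminal: S.
For S: α = {+}, β = {), ) (, ) T}. Rewrite as S → β S' and S' → α S' | ε.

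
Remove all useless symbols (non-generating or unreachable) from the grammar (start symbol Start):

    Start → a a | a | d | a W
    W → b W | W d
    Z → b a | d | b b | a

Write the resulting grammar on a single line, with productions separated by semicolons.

Generating nonterminals: {Start, Z}.
Reachable from Start after that: {Start}.
Removed useless symbols: {W, Z} and every production mentioning them.

Start → a a | a | d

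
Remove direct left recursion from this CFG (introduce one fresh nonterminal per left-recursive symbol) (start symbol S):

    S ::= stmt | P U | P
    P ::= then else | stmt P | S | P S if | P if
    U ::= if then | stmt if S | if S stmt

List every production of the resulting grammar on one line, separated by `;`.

S ::= stmt | P U | P; P ::= then else P' | stmt P P' | S P'; U ::= if then | stmt if S | if S stmt; P' ::= S if P' | if P' | ε

Directly left-recursive nonterminal: P.
For P: α = {S if, if}, β = {then else, stmt P, S}. Rewrite as P → β P' and P' → α P' | ε.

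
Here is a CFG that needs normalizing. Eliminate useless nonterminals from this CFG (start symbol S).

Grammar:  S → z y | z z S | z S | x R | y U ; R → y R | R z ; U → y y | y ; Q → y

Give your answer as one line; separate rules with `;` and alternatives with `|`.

S → z y | z z S | z S | y U; U → y y | y

Generating nonterminals: {Q, S, U}.
Reachable from S after that: {S, U}.
Removed useless symbols: {Q, R} and every production mentioning them.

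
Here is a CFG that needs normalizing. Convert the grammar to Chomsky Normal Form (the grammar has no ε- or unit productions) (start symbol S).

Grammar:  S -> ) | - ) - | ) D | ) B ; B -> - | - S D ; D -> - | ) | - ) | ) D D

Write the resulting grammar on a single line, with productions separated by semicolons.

Introduce a nonterminal for each terminal appearing in a rule of length ≥ 2: X1 → -, X2 → ).
Binarize each right-hand side of length ≥ 3 by chaining fresh nonterminals (Y1, Y2, …): affected rules were S → X1 X2 X1; B → X1 S D; D → X2 D D.

S -> ) | X1 Y1 | X2 D | X2 B; B -> - | X1 Y2; D -> - | ) | X1 X2 | X2 Y3; X1 -> -; X2 -> ); Y1 -> X2 X1; Y2 -> S D; Y3 -> D D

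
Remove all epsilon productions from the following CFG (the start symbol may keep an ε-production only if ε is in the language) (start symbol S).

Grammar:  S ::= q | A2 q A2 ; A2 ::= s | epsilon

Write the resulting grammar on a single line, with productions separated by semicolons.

S ::= q | A2 q A2 | A2 q | q A2; A2 ::= s

Nullable set = {A2}.
ε ∉ L(G), so no ε-production is kept.
Add the nullable-subset variants: S → A2 q A2 gives A2 q A2 | A2 q | q A2.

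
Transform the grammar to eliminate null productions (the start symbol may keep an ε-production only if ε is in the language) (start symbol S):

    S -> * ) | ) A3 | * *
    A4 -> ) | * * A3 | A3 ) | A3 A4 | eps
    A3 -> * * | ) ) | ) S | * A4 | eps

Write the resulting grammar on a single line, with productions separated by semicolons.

The nullable symbols are {A3, A4}.
ε ∉ L(G), so no ε-production is kept.
Expand every rule over subsets of its nullable positions: S → ) A3 gives ) A3 | ). A4 → * * A3 gives * * A3 | * *. A4 → A3 A4 gives A3 A4 | A3. A3 → * A4 gives * A4 | *.

S -> * ) | ) A3 | ) | * *; A4 -> ) | * * A3 | * * | A3 ) | A3 A4 | A3; A3 -> * * | ) ) | ) S | * A4 | *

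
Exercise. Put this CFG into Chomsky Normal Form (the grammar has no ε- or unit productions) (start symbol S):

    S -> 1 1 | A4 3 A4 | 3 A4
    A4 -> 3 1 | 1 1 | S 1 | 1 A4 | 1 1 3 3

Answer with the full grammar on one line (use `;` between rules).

S -> X1 X1 | A4 Y1 | X2 A4; A4 -> X2 X1 | X1 X1 | S X1 | X1 A4 | X1 Y2; X1 -> 1; X2 -> 3; Y1 -> X2 A4; Y2 -> X1 Y3; Y3 -> X2 X2

Introduce a nonterminal for each terminal appearing in a rule of length ≥ 2: X1 → 1, X2 → 3.
Binarize each right-hand side of length ≥ 3 by chaining fresh nonterminals (Y1, Y2, …): affected rules were S → A4 X2 A4; A4 → X1 X1 X2 X2.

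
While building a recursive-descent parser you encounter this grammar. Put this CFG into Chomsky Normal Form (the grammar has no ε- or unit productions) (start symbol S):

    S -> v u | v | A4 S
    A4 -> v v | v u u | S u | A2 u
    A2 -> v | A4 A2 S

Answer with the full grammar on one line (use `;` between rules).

S -> X1 X2 | v | A4 S; A4 -> X1 X1 | X1 Y1 | S X2 | A2 X2; A2 -> v | A4 Y2; X1 -> v; X2 -> u; Y1 -> X2 X2; Y2 -> A2 S

Introduce a nonterminal for each terminal appearing in a rule of length ≥ 2: X1 → v, X2 → u.
Binarize each right-hand side of length ≥ 3 by chaining fresh nonterminals (Y1, Y2, …): affected rules were A4 → X1 X2 X2; A2 → A4 A2 S.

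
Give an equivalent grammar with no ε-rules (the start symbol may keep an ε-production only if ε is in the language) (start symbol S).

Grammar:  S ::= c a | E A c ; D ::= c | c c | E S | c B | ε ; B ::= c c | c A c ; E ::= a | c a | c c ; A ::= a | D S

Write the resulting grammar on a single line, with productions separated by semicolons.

The nullable symbols are {D}.
ε ∉ L(G), so no ε-production is kept.
For each production, add variants omitting each subset of nullable occurrences: A → D S gives D S | S.

S ::= c a | E A c; D ::= c | c c | E S | c B; B ::= c c | c A c; E ::= a | c a | c c; A ::= a | D S | S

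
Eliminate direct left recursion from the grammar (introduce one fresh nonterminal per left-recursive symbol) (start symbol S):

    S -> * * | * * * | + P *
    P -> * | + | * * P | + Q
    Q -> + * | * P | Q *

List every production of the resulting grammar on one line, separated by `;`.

S -> * * | * * * | + P *; P -> * | + | * * P | + Q; Q -> + * Q' | * P Q'; Q' -> * Q' | ε

Q is directly left-recursive.
For Q: α = {*}, β = {+ *, * P}. Rewrite as Q → β Q' and Q' → α Q' | ε.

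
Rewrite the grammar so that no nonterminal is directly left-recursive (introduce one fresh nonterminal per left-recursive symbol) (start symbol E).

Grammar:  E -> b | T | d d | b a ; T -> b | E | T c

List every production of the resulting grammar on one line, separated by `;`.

E -> b | T | d d | b a; T -> b T' | E T'; T' -> c T' | eps

T is directly left-recursive.
For T: α = {c}, β = {b, E}. Rewrite as T → β T' and T' → α T' | ε.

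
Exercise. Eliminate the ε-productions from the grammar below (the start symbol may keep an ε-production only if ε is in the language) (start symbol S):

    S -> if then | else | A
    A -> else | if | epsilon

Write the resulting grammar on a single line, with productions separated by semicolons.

Nullable set = {A, S}.
ε ∈ L(G) since S is nullable, so keep S → ε.

S -> if then | else | A | ε; A -> else | if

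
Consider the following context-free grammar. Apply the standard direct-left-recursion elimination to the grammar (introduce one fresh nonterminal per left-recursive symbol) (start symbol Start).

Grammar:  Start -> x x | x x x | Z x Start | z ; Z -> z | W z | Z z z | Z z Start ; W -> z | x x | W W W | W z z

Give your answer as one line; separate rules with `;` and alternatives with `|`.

Start -> x x | x x x | Z x Start | z; Z -> z Z1 | W z Z1; W -> z W1 | x x W1; Z1 -> z z Z1 | z Start Z1 | ε; W1 -> W W W1 | z z W1 | ε

Left recursion appears on Z, W.
For Z: α = {z z, z Start}, β = {z, W z}. Rewrite as Z → β Z1 and Z1 → α Z1 | ε.
For W: α = {W W, z z}, β = {z, x x}. Rewrite as W → β W1 and W1 → α W1 | ε.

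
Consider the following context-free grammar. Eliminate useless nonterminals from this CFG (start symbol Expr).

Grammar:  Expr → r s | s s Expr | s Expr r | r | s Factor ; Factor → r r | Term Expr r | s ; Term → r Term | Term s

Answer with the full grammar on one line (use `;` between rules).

Expr → r s | s s Expr | s Expr r | r | s Factor; Factor → r r | s

Generating nonterminals: {Expr, Factor}.
Reachable from Expr after that: {Expr, Factor}.
Removed useless symbols: {Term} and every production mentioning them.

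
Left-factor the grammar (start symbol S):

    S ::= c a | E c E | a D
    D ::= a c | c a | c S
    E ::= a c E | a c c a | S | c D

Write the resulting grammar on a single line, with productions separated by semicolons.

S ::= c a | E c E | a D; D ::= a c | c D'; E ::= S | c D | a c E'; D' ::= a | S; E' ::= E | c a

D has alternatives sharing prefix 'c': factor to D → c D' with D' → a | S.
E has alternatives sharing prefix 'a c': factor to E → a c E' with E' → E | c a.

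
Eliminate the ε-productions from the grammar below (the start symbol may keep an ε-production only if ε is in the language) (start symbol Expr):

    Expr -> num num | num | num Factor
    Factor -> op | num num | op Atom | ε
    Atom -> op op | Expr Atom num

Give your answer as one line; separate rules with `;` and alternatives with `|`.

Nullable nonterminals: {Factor}.
ε ∉ L(G), so no ε-production is kept.

Expr -> num num | num | num Factor; Factor -> op | num num | op Atom; Atom -> op op | Expr Atom num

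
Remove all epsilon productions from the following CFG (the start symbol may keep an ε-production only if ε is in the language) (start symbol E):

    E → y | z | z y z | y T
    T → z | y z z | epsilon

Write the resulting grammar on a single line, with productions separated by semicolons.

E → y | z | z y z | y T; T → z | y z z

Nullable set = {T}.
ε ∉ L(G), so no ε-production is kept.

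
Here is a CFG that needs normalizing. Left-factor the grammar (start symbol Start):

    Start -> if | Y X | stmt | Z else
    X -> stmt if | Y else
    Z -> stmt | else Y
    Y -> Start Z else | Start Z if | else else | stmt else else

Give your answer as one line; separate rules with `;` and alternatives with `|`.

Start -> if | Y X | stmt | Z else; X -> stmt if | Y else; Z -> stmt | else Y; Y -> else else | stmt else else | Start Z Y1; Y1 -> else | if

Y has alternatives sharing prefix 'Start Z': factor to Y → Start Z Y1 with Y1 → else | if.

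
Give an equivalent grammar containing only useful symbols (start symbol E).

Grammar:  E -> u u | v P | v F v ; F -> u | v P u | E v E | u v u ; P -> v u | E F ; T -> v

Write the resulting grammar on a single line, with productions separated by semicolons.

E -> u u | v P | v F v; F -> u | v P u | E v E | u v u; P -> v u | E F

Generating nonterminals: {E, F, P, T}.
Reachable from E after that: {E, F, P}.
Removed useless symbols: {T} and every production mentioning them.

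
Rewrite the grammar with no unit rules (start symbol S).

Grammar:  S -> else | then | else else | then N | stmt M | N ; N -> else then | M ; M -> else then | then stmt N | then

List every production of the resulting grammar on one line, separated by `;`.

Unit pairs: N ⇒* {M}; S ⇒* {M, N}.
Replace each nonterminal's rules with the union of the non-unit rules of every nonterminal it unit-derives.

S -> else | then | else else | then N | stmt M | else then | then stmt N; N -> else then | then stmt N | then; M -> else then | then stmt N | then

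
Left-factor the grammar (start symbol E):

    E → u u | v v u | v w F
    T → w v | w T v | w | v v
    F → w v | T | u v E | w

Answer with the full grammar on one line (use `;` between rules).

E → u u | v E'; T → v v | w T'; F → T | u v E | w F'; E' → v u | w F; T' → v | T v | ε; F' → v | ε

E has alternatives sharing prefix 'v': factor to E → v E' with E' → v u | w F.
T has alternatives sharing prefix 'w': factor to T → w T' with T' → v | T v | ε.
F has alternatives sharing prefix 'w': factor to F → w F' with F' → v | ε.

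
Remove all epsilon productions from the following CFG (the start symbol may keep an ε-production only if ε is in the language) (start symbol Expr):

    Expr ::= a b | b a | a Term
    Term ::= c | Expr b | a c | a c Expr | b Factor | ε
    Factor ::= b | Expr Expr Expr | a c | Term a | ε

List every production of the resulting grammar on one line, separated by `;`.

Expr ::= a b | b a | a Term | a; Term ::= c | Expr b | a c | a c Expr | b Factor | b; Factor ::= b | Expr Expr Expr | a c | Term a | a

The nullable symbols are {Factor, Term}.
ε ∉ L(G), so no ε-production is kept.
For each production, add variants omitting each subset of nullable occurrences: Expr → a Term gives a Term | a. Term → b Factor gives b Factor | b. Factor → Term a gives Term a | a.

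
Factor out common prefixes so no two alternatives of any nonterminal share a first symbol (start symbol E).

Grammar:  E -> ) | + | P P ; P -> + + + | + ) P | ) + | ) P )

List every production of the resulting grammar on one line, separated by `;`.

P has alternatives sharing prefix '+': factor to P → + P' with P' → + + | ) P.
P has alternatives sharing prefix ')': factor to P → ) P'' with P'' → + | P ).

E -> ) | + | P P; P -> + P' | ) P''; P' -> + + | ) P; P'' -> + | P )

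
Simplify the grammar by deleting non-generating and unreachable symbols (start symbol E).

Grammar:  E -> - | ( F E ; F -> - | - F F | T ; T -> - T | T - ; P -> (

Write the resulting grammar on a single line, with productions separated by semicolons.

E -> - | ( F E; F -> - | - F F

Generating nonterminals: {E, F, P}.
Reachable from E after that: {E, F}.
Removed useless symbols: {P, T} and every production mentioning them.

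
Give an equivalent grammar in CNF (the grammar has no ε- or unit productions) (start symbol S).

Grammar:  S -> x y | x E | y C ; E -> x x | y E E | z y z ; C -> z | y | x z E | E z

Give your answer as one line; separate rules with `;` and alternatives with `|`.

Introduce a nonterminal for each terminal appearing in a rule of length ≥ 2: X1 → x, X2 → y, X3 → z.
Binarize each right-hand side of length ≥ 3 by chaining fresh nonterminals (Y1, Y2, …): affected rules were E → X2 E E; E → X3 X2 X3; C → X1 X3 E.

S -> X1 X2 | X1 E | X2 C; E -> X1 X1 | X2 Y1 | X3 Y2; C -> z | y | X1 Y3 | E X3; X1 -> x; X2 -> y; X3 -> z; Y1 -> E E; Y2 -> X2 X3; Y3 -> X3 E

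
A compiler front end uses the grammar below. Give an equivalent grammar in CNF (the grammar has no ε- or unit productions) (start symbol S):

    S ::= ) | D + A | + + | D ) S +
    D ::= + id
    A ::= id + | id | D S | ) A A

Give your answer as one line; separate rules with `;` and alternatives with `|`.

S ::= ) | D Y1 | X1 X1 | D Y2; D ::= X1 X3; A ::= X3 X1 | id | D S | X2 Y4; X1 ::= +; X2 ::= ); X3 ::= id; Y1 ::= X1 A; Y2 ::= X2 Y3; Y3 ::= S X1; Y4 ::= A A

Introduce a nonterminal for each terminal appearing in a rule of length ≥ 2: X1 → +, X2 → ), X3 → id.
Binarize each right-hand side of length ≥ 3 by chaining fresh nonterminals (Y1, Y2, …): affected rules were S → D X1 A; S → D X2 S X1; A → X2 A A.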